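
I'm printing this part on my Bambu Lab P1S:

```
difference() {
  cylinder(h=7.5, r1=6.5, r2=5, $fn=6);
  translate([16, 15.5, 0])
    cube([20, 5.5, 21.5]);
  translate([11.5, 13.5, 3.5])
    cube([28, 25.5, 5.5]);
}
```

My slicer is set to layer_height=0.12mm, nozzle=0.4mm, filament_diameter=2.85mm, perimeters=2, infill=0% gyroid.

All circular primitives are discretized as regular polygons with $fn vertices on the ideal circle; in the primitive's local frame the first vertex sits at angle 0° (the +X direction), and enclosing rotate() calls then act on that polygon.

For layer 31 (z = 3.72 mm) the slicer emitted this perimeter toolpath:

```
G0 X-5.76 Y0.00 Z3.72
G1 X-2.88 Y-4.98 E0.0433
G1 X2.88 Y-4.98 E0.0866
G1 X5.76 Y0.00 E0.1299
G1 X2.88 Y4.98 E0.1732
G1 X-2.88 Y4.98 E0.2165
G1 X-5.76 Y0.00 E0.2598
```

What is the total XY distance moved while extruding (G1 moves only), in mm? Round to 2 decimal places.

34.53 mm

Sum the Euclidean lengths of each G1 segment: total = 34.53 mm.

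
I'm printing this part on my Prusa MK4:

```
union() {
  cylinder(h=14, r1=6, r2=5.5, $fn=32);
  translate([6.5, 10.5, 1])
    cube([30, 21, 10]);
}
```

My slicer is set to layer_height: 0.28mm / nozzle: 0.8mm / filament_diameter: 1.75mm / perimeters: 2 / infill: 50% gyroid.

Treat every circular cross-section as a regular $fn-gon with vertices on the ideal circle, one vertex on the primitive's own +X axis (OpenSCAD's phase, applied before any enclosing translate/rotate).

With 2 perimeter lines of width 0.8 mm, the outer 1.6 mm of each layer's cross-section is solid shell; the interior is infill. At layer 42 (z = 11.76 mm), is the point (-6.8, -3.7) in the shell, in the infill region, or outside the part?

At z = 11.76 mm: the cone contributes a regular 32-gon of circumradius 5.580 (interpolated between r1=6 and r2=5.5 at t=0.840); the cube at (6.5, 10.5) is absent (z outside [1, 11]); Taking the union: only the cone is present, so the union is just that shape — 1 connected region. Overall, the cross-section is a single solid region. The nearest boundary edge runs (-5.16, -2.14)→(-4.64, -3.10); distance from the point to it = 2.19 mm. The point is not inside any of the regions above, so it lies outside the cross-section (2.19 mm from the nearest boundary).

outside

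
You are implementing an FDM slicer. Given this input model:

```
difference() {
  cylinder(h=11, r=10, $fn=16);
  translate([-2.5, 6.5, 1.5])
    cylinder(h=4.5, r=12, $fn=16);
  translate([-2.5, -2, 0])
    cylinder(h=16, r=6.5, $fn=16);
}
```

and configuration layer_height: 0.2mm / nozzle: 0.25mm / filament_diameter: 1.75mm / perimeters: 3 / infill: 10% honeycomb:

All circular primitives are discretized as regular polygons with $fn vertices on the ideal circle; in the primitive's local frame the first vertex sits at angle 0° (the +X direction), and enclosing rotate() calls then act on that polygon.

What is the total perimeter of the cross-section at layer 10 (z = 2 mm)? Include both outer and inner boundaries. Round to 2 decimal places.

60.13 mm

At z = 2 mm: the cylinder: section is a regular 16-gon, circumradius r=10 (perimeter = 2·16·10.000·sin(180°/16) = 62.43 mm); the r=12 cylinder at (-2.5, 6.5) contributes a regular 16-gon of circumradius 12 (perimeter = 2·16·12.000·sin(180°/16) = 74.91 mm); the r=6.5 cylinder at (-2.5, -2) contributes a regular 16-gon of circumradius 6.5 (perimeter = 2·16·6.500·sin(180°/16) = 40.58 mm); Taking the first minus the rest: starting from the r=10 cylinder, the r=12 cylinder at (-2.5, 6.5) partially overlaps it — only the 218.37 mm² overlap (of its 440.85 mm²) is removed, clipping the outline; the r=6.5 cylinder at (-2.5, -2) partially overlaps it — only the 29.68 mm² overlap (of its 129.35 mm²) is removed, clipping the outline — boundary = 60.13 mm. Overall, the cross-section is a single solid region. Total boundary length (outer) = 60.13 mm.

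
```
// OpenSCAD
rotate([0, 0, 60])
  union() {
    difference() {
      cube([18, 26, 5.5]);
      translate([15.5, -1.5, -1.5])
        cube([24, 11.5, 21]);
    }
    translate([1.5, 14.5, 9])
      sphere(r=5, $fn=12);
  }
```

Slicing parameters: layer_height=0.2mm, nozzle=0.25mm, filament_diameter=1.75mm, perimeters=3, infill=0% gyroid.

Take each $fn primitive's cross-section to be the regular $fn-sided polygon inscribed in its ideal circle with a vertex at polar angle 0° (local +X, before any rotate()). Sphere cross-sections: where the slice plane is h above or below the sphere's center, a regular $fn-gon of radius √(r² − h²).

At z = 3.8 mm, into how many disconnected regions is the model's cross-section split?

1

At z = 3.8 mm: the 18×26 cube contributes its full rectangle; the cube at (15.5, -1.5) (footprint 24×11.5) is included at this height; Subtracting the remaining from the first: starting from the 18×26 cube, the 24×11.5 cube at (15.5, -1.5) partially overlaps it — only the 25.00 mm² overlap (of its 276.00 mm²) is removed, clipping the outline — 1 connected region; the sphere at (1.5, 14.5) is absent (|z−center|=5.200 > r=5); Taking the union: only the result so far is present, so the union is just that shape — 1 connected region; (rotated 60° about Z; rotation is an isometry so areas/perimeters/island counts are preserved). The result has 1 disconnected region.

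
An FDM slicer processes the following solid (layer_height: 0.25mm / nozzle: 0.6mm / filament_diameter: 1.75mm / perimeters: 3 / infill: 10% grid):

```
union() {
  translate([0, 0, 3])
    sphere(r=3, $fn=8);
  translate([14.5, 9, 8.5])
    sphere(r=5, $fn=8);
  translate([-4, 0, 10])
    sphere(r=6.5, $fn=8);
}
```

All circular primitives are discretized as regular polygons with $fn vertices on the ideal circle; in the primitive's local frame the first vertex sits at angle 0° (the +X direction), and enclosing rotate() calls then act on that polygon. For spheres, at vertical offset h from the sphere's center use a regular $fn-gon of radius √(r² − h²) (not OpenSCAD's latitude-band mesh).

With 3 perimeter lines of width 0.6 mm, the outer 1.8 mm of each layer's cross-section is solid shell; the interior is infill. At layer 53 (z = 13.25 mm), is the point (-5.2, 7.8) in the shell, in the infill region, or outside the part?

At z = 13.25 mm: the sphere is not intersected at this z (|z−center|=10.250 > r=3); the sphere at (14.5, 9): section is a regular 8-gon, circumradius = √(r²−h²) = √(5²−4.75²) = 1.561; the sphere at (-4, 0): section is a regular 8-gon, circumradius = √(r²−h²) = √(6.5²−3.25²) = 5.629; Merging all regions: the 2 present regions are separate (no shared area or edge), so areas and boundary lengths simply add and each stays a separate island — 2 connected regions. Overall, the cross-section has 2 separate islands. The nearest boundary edge runs (-7.98, 3.98)→(-4.00, 5.63); distance from the point to it = 2.46 mm. The point is not inside any of the regions above, so it lies outside the cross-section (2.46 mm from the nearest boundary).

outside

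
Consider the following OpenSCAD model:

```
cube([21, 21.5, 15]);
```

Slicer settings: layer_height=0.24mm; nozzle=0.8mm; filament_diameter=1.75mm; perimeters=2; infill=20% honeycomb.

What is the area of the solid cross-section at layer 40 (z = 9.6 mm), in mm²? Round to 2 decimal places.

451.50 mm²

At z = 9.6 mm: the cube (footprint 21×21.5) is included at this height (area 451.50 mm²). Overall, the cross-section is a single solid region. Net area = 451.50 mm².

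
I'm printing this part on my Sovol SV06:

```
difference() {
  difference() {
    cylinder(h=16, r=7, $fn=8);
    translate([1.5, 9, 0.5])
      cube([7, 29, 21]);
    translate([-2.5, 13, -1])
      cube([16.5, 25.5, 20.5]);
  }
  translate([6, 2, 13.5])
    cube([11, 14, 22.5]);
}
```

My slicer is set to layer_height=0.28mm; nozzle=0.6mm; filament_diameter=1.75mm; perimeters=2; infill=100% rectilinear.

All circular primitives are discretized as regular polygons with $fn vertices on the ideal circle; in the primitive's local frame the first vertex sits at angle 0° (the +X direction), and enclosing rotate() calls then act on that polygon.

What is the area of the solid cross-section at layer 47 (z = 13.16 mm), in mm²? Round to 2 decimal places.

At z = 13.16 mm: the r=7 cylinder contributes a regular 8-gon of circumradius 7 (area = (8/2)·7.000²·sin(360°/8) = 138.59 mm²); the 7×29 cube at (1.5, 9) contributes its full rectangle (area 203.00 mm²); the cube at (-2.5, 13) (footprint 16.5×25.5) is included at this height (area 420.75 mm²); After the difference (first − rest): starting from the r=7 cylinder (138.59 mm²), the 7×29 cube at (1.5, 9) misses the remaining region (no effect); the 16.5×25.5 cube at (-2.5, 13) misses the remaining region (no effect) — area = 138.59 mm²; the cube at (6, 2) is not intersected at this z (z outside [13.5, 36]); Subtracting the remaining from the first: none of the subtracted shapes is present at this height, so that combined region is unchanged — area = 138.59 mm². Overall, the cross-section is a single solid region. Net area = 138.59 mm².

138.59 mm²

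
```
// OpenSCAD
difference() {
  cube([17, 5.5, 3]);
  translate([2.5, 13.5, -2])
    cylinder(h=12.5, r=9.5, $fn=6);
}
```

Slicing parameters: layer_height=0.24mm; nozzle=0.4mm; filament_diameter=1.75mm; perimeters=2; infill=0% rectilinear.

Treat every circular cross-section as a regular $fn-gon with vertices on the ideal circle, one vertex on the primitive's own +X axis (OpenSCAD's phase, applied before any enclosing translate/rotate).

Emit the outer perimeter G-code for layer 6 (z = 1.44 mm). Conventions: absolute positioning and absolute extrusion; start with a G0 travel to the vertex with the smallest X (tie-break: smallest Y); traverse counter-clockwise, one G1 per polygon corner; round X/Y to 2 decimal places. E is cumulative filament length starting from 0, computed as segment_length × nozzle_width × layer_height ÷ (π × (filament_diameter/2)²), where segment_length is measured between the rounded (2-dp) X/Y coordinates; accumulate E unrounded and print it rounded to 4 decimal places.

At z = 1.44 mm: the 17×5.5 cube contributes its full rectangle; the r=9.5 cylinder at (2.5, 13.5) gives a regular 6-gon of circumradius 9.5 (constant along its height); Subtracting the remaining from the first: starting from the 17×5.5 cube, the r=9.5 cylinder at (2.5, 13.5) partially overlaps it — only the 1.66 mm² overlap (of its 234.48 mm²) is removed, clipping the outline — 1 connected region. The outline is a single polygon with 6 vertices. Extrusion per mm of travel: 0.4 × 0.24 / (π × 0.875²) = 0.039912. Accumulating E over each segment gives final E = 1.7922.

G0 X0.00 Y0.00 Z1.44
G1 X17.00 Y0.00 E0.6785
G1 X17.00 Y5.50 E0.8980
G1 X7.38 Y5.50 E1.2820
G1 X7.25 Y5.27 E1.2925
G1 X0.00 Y5.27 E1.5819
G1 X0.00 Y0.00 E1.7922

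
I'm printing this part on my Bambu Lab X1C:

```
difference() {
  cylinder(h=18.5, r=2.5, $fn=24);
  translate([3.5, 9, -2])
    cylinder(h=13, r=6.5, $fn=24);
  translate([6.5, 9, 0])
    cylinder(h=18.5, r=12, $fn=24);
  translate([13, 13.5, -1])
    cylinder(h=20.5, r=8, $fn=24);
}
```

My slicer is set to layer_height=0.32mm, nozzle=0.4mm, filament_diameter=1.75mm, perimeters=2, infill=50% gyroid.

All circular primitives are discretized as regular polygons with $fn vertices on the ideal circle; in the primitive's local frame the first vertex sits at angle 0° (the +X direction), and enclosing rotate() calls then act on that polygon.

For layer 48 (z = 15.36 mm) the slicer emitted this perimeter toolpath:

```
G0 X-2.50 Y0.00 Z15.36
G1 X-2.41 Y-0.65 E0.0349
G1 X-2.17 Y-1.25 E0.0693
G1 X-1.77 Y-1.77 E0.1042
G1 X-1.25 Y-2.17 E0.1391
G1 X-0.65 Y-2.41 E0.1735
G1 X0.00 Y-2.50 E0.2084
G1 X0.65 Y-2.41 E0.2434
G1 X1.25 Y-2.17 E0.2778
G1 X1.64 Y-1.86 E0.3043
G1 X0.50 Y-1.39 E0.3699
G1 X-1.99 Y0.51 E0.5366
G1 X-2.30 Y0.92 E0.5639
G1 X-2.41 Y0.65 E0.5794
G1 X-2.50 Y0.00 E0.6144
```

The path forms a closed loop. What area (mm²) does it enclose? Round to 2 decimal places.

6.00 mm²

Apply the shoelace formula to the sequence of (X, Y) vertices; enclosed area = 6.00 mm².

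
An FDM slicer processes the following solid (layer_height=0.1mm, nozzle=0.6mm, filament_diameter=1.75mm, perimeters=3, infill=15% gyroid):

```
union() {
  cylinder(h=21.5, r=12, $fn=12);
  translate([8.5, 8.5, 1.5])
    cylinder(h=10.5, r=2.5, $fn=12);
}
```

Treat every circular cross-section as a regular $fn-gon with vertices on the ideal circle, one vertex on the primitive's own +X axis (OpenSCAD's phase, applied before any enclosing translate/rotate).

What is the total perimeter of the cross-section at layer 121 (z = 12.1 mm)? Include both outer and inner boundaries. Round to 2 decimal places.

At z = 12.1 mm: the r=12 cylinder gives a regular 12-gon of circumradius 12 (constant along its height) (perimeter = 2·12·12.000·sin(180°/12) = 74.54 mm); the cylinder at (8.5, 8.5) does not reach this height (z outside [1.5, 12]); Merging all regions: only the r=12 cylinder is present, so the union is just that shape — boundary = 74.54 mm. Overall, the cross-section is a single solid region. Total boundary length (outer) = 74.54 mm.

74.54 mm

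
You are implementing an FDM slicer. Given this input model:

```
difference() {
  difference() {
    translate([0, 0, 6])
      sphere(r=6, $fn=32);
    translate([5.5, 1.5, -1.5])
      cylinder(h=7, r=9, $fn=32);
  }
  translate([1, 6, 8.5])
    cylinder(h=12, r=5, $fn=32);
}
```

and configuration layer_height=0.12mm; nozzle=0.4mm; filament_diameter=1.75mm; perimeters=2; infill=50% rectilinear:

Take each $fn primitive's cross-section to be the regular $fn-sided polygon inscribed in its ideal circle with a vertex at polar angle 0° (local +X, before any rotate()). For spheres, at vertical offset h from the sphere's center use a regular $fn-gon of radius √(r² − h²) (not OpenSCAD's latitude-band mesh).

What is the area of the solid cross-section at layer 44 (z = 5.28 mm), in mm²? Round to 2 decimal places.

25.00 mm²

At z = 5.28 mm: the r=6 sphere slices to a regular 32-gon of circumradius 5.957 (√(r²−h²) with h=0.72 from center) (area = (32/2)·5.957²·sin(360°/32) = 110.75 mm²); the r=9 cylinder at (5.5, 1.5) contributes a regular 32-gon of circumradius 9 (area = (32/2)·9.000²·sin(360°/32) = 252.84 mm²); After the difference (first − rest): starting from the r=6 sphere (110.75 mm²), the r=9 cylinder at (5.5, 1.5) partially overlaps it — only the 85.75 mm² overlap (of its 252.84 mm²) is removed, clipping the outline — area = 25.00 mm²; the cylinder at (1, 6) is absent (z outside [8.5, 20.5]); Subtracting the remaining from the first: none of the subtracted shapes is present at this height, so the result so far is unchanged — area = 25.00 mm². Overall, the cross-section is a single solid region. Net area = 25.00 mm².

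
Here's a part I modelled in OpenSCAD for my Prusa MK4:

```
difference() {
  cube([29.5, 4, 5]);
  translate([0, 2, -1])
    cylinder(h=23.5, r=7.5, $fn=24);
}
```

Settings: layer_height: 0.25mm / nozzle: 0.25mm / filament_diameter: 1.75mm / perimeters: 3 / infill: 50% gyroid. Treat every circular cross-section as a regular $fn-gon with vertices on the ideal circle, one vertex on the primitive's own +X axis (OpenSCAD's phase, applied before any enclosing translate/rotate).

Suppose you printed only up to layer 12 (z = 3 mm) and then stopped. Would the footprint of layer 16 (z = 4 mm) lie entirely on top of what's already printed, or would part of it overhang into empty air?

Compare the two slices. At z = 3: the cube is present — its section is the full 29.5×4 rectangle (area 118.00 mm²); the r=7.5 cylinder at (0, 2) contributes a regular 24-gon of circumradius 7.5 (area = (24/2)·7.500²·sin(360°/24) = 174.70 mm²); Taking the first minus the rest: starting from the 29.5×4 cube (118.00 mm²), the r=7.5 cylinder at (0, 2) partially overlaps it — only the 29.47 mm² overlap (of its 174.70 mm²) is removed, clipping the outline — area = 88.53 mm². At z = 4: the 29.5×4 cube contributes its full rectangle (area 118.00 mm²); the r=7.5 cylinder at (0, 2) contributes a regular 24-gon of circumradius 7.5 (area = (24/2)·7.500²·sin(360°/24) = 174.70 mm²); Subtracting the remaining from the first: starting from the 29.5×4 cube (118.00 mm²), the r=7.5 cylinder at (0, 2) partially overlaps it — only the 29.47 mm² overlap (of its 174.70 mm²) is removed, clipping the outline — area = 88.53 mm². Checking containment: the cross-section at z = 4 is a subset of the cross-section at z = 3.

entirely on top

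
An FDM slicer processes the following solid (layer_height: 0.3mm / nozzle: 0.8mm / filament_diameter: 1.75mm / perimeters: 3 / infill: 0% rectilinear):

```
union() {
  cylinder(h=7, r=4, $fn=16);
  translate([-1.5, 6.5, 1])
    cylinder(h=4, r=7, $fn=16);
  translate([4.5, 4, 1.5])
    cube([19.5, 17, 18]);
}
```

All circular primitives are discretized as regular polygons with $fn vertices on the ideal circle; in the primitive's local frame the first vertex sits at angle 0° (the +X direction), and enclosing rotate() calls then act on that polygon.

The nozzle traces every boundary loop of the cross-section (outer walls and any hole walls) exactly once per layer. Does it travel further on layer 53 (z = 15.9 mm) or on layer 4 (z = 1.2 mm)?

layer 53 (z = 15.9 mm)

Layer 53 (z = 15.9): the cylinder is not intersected at this z (z outside [0, 7]); the cylinder at (-1.5, 6.5) is not intersected at this z (z outside [1, 5]); the cube at (4.5, 4) (footprint 19.5×17) is included at this height (perimeter 73.00 mm); Combining (union): only the 19.5×17 cube at (4.5, 4) is present, so the union is just that shape — boundary = 73.00 mm. So its perimeter = 73.00 mm. Layer 4 (z = 1.2): the r=4 cylinder gives a regular 16-gon of circumradius 4 (constant along its height) (perimeter = 2·16·4.000·sin(180°/16) = 24.97 mm); the r=7 cylinder at (-1.5, 6.5) contributes a regular 16-gon of circumradius 7 (perimeter = 2·16·7.000·sin(180°/16) = 43.70 mm); the cube at (4.5, 4) does not reach this height (z outside [1.5, 19.5]); Merging all regions: the regions partially overlap (shared area 23.31 mm²), so the edge portions inside another operand are dropped and the merged outline is re-measured after clipping — boundary = 49.76 mm. So its perimeter = 49.76 mm. Layer 53 is larger (73.00 vs 49.76 mm).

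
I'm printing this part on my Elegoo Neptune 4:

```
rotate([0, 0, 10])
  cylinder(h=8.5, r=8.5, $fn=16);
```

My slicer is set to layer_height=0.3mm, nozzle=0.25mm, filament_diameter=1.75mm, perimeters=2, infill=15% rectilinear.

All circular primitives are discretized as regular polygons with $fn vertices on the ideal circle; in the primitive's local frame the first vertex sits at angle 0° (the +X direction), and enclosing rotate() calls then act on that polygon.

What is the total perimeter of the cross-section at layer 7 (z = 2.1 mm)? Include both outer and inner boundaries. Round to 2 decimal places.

53.06 mm

At z = 2.1 mm: the r=8.5 cylinder contributes a regular 16-gon of circumradius 8.5 (perimeter = 2·16·8.500·sin(180°/16) = 53.06 mm); (rotated 10° about Z; rotation is an isometry so areas/perimeters/island counts are preserved). Overall, the cross-section is a single solid region. Total boundary length (outer) = 53.06 mm.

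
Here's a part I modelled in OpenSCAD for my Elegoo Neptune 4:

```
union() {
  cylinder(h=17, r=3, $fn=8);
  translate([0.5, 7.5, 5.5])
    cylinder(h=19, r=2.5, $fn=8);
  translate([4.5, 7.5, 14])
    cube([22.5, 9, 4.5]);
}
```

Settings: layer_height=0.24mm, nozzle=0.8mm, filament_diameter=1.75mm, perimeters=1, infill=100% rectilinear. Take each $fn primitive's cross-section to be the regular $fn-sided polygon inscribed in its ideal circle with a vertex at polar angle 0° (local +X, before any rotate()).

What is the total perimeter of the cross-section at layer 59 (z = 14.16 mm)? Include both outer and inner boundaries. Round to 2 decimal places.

96.68 mm

At z = 14.16 mm: the cylinder: section is a regular 8-gon, circumradius r=3 (perimeter = 2·8·3.000·sin(180°/8) = 18.37 mm); the cylinder at (0.5, 7.5): section is a regular 8-gon, circumradius r=2.5 (perimeter = 2·8·2.500·sin(180°/8) = 15.31 mm); the cube at (4.5, 7.5) (footprint 22.5×9) is included at this height (perimeter 63.00 mm); Taking the union: the 3 present regions are separate (no shared area or edge), so areas and boundary lengths simply add and each stays a separate island — boundary = 96.68 mm. Overall, the cross-section has 3 separate islands. Total boundary length (outer) = 96.68 mm.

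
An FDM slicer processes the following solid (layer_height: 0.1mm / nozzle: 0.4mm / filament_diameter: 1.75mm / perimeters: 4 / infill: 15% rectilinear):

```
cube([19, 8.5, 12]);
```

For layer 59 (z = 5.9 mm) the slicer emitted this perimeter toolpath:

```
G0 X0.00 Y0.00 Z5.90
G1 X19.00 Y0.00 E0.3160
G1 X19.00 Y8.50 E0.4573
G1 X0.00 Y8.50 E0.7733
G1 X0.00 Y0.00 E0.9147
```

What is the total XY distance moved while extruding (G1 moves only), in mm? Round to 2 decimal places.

Sum the Euclidean lengths of each G1 segment: total = 55.00 mm.

55.00 mm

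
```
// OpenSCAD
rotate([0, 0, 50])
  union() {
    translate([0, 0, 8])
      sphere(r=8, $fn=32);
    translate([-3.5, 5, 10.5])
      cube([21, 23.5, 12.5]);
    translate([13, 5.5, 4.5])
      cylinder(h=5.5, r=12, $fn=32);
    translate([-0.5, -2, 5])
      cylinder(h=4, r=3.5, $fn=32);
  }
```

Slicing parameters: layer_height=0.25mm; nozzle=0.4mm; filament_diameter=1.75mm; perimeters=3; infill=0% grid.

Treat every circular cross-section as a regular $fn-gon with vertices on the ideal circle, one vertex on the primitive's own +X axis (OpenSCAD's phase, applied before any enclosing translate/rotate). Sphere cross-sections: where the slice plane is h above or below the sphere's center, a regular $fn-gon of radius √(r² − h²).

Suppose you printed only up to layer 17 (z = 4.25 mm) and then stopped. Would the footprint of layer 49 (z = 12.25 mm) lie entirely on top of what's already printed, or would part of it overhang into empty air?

part overhangs

Compare the two slices. At z = 4.25: the r=8 sphere contributes a regular 32-gon of circumradius √(8²−3.75²) = 7.067 (area = (32/2)·7.067²·sin(360°/32) = 155.88 mm²); the cube at (-3.5, 5) is not intersected at this z (z outside [10.5, 23]); the cylinder at (13, 5.5) is not intersected at this z (z outside [4.5, 10]); the cylinder at (-0.5, -2) does not reach this height (z outside [5, 9]); Taking the union: only the r=8 sphere is present, so the union is just that shape — area = 155.88 mm²; (rotated 50° about Z; rotation is an isometry so areas/perimeters/island counts are preserved). At z = 12.25: the r=8 sphere contributes a regular 32-gon of circumradius √(8²−4.25²) = 6.778 (area = (32/2)·6.778²·sin(360°/32) = 143.39 mm²); the cube at (-3.5, 5) (footprint 21×23.5) is included at this height (area 493.50 mm²); the cylinder at (13, 5.5) is absent (z outside [4.5, 10]); the cylinder at (-0.5, -2) is not intersected at this z (z outside [5, 9]); Combining (union): the regions partially overlap — summed areas 636.89 mm² minus the doubly-counted overlap 10.51 mm² gives 626.38 mm² — area = 626.38 mm²; (whole slice rotated 50° about Z — lengths, areas and connectivity unchanged). Checking containment: at z = 12.25 the cross-section extends beyond the z = 4.25 cross-section by about 480.42 mm².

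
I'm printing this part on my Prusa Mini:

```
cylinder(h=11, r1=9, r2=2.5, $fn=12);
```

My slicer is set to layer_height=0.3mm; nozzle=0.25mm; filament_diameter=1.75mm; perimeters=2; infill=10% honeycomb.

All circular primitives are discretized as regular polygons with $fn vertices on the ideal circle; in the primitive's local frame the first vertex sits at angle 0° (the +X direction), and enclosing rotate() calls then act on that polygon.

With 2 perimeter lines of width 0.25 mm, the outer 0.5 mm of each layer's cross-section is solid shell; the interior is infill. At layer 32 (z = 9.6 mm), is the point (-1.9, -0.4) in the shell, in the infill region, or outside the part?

At z = 9.6 mm: the cone: at t=0.873 of its height the radius interpolates to r₁+(r₂−r₁)t = 3.327, giving a regular 12-gon of that circumradius. Overall, the cross-section is a single solid region. The nearest boundary edge runs (-3.33, 0.00)→(-2.88, -1.66); distance from the point to it = 1.28 mm. The point is inside the cross-section and 1.28 mm from the nearest boundary — more than the 0.5 mm shell width (2 × 0.25), so it's in the infill interior.

infill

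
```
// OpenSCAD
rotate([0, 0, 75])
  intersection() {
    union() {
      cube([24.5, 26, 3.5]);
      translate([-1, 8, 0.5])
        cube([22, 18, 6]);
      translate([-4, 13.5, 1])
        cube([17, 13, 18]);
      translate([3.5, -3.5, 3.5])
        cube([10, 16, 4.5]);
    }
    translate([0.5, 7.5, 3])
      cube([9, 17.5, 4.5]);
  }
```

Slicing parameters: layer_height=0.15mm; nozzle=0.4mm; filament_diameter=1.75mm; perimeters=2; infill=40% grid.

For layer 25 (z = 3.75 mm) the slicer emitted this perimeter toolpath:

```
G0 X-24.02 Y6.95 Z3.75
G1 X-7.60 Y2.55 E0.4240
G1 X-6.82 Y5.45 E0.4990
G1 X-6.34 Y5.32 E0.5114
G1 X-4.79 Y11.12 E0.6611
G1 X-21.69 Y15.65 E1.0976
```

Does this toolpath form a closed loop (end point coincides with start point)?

Start point (G0): (-24.02, 6.95). End point (last G1): the path does not return to the start — open.

no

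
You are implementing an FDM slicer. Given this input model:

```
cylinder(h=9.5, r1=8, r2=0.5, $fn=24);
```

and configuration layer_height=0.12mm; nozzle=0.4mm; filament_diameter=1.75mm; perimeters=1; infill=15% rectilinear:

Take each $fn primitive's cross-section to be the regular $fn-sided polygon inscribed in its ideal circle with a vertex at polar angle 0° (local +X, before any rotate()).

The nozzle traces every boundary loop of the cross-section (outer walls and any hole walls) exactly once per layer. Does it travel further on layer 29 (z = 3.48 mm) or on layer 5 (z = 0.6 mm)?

Layer 29 (z = 3.48): the cone (r1=8→r2=0.5) has section circumradius 5.253 here — a regular 24-gon (perimeter = 2·24·5.253·sin(180°/24) = 32.91 mm). So its perimeter = 32.91 mm. Layer 5 (z = 0.6): the cone: at t=0.063 of its height the radius interpolates to r₁+(r₂−r₁)t = 7.526, giving a regular 24-gon of that circumradius (perimeter = 2·24·7.526·sin(180°/24) = 47.15 mm). So its perimeter = 47.15 mm. Layer 5 is larger (47.15 vs 32.91 mm).

layer 5 (z = 0.6 mm)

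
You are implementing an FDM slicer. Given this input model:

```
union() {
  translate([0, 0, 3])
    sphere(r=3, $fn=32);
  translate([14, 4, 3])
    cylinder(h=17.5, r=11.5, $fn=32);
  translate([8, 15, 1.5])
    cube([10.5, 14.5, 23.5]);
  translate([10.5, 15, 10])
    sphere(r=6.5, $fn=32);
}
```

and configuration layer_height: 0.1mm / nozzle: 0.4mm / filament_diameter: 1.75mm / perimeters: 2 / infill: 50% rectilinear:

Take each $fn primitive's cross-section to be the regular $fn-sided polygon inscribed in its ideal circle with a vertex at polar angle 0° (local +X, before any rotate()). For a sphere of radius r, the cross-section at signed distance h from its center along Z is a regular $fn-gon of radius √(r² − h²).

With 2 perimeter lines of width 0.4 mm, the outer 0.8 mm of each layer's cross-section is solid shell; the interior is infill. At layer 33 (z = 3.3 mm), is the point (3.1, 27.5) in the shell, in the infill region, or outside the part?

outside

At z = 3.3 mm: the sphere: section is a regular 32-gon, circumradius = √(r²−h²) = √(3²−0.3²) = 2.985; the cylinder at (14, 4): section is a regular 32-gon, circumradius r=11.5; the 10.5×14.5 cube at (8, 15) contributes its full rectangle; the sphere at (10.5, 15) is absent (|z−center|=6.700 > r=6.5); Merging all regions: the regions partially overlap (shared area 2.00 mm²), so overlapping operands fuse into one piece — 2 connected regions. Overall, the cross-section has 2 separate islands. The nearest boundary edge runs (8.00, 15.00)→(8.00, 29.50); distance from the point to it = 4.90 mm. The point is not inside any of the regions above, so it lies outside the cross-section (4.90 mm from the nearest boundary).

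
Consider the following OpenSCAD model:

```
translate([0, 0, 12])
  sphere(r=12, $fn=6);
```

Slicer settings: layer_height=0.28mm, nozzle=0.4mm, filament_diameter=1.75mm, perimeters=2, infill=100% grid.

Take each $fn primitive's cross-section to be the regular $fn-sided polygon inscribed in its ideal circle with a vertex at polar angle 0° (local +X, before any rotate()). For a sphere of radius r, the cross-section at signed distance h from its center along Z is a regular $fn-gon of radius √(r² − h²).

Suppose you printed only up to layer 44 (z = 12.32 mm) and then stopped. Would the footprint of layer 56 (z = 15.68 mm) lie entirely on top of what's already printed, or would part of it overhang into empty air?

Compare the two slices. At z = 12.32: the r=12 sphere contributes a regular 6-gon of circumradius √(12²−0.32²) = 11.996 (area = (6/2)·11.996²·sin(360°/6) = 373.86 mm²). At z = 15.68: the r=12 sphere slices to a regular 6-gon of circumradius 11.422 (√(r²−h²) with h=3.68 from center) (area = (6/2)·11.422²·sin(360°/6) = 338.94 mm²). Checking containment: the cross-section at z = 15.68 is a subset of the cross-section at z = 12.32.

entirely on top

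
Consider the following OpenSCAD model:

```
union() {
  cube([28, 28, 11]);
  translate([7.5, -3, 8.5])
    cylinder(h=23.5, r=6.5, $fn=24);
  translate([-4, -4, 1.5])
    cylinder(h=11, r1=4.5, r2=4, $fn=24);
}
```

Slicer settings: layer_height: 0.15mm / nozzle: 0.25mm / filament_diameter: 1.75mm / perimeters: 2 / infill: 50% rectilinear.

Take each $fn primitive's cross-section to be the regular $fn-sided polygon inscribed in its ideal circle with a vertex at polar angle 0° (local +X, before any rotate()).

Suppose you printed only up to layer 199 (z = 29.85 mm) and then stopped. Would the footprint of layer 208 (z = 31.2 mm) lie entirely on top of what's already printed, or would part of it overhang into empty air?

entirely on top

Compare the two slices. At z = 29.85: the cube is absent (z outside [0, 11]); the r=6.5 cylinder at (7.5, -3) contributes a regular 24-gon of circumradius 6.5 (area = (24/2)·6.500²·sin(360°/24) = 131.22 mm²); the cone at (-4, -4) is absent (z outside [1.5, 12.5]); Merging all regions: only the r=6.5 cylinder at (7.5, -3) is present, so the union is just that shape — area = 131.22 mm². At z = 31.2: the cube is not intersected at this z (z outside [0, 11]); the r=6.5 cylinder at (7.5, -3) gives a regular 24-gon of circumradius 6.5 (constant along its height) (area = (24/2)·6.500²·sin(360°/24) = 131.22 mm²); the cone at (-4, -4) is absent (z outside [1.5, 12.5]); Combining (union): only the r=6.5 cylinder at (7.5, -3) is present, so the union is just that shape — area = 131.22 mm². Checking containment: the cross-section at z = 31.2 is a subset of the cross-section at z = 29.85.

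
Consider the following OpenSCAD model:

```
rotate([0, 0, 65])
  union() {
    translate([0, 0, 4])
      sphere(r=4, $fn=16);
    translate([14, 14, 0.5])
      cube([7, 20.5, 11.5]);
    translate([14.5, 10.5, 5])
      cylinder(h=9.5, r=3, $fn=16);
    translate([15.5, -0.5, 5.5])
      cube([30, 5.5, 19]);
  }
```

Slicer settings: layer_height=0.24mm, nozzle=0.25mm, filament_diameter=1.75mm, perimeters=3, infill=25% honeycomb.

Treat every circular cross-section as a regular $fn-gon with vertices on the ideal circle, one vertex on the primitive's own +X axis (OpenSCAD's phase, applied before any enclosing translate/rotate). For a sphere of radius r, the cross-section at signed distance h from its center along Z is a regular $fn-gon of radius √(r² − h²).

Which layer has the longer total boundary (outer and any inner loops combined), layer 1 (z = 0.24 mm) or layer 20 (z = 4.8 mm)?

layer 20 (z = 4.8 mm)

Layer 1 (z = 0.24): the r=4 sphere slices to a regular 16-gon of circumradius 1.365 (√(r²−h²) with h=3.76 from center) (perimeter = 2·16·1.365·sin(180°/16) = 8.52 mm); the cube at (14, 14) does not reach this height (z outside [0.5, 12]); the cylinder at (14.5, 10.5) is absent (z outside [5, 14.5]); the cube at (15.5, -0.5) does not reach this height (z outside [5.5, 24.5]); Combining (union): only the r=4 sphere is present, so the union is just that shape — boundary = 8.52 mm; (whole slice rotated 65° about Z — lengths, areas and connectivity unchanged). So its perimeter = 8.52 mm. Layer 20 (z = 4.8): the r=4 sphere slices to a regular 16-gon of circumradius 3.919 (√(r²−h²) with h=0.8 from center) (perimeter = 2·16·3.919·sin(180°/16) = 24.47 mm); the cube at (14, 14) (footprint 7×20.5) is included at this height (perimeter 55.00 mm); the cylinder at (14.5, 10.5) is absent (z outside [5, 14.5]); the cube at (15.5, -0.5) is not intersected at this z (z outside [5.5, 24.5]); Merging all regions: the 2 present regions are separate (no shared area or edge), so areas and boundary lengths simply add and each stays a separate island — boundary = 79.47 mm; (whole slice rotated 65° about Z — lengths, areas and connectivity unchanged). So its perimeter = 79.47 mm. Layer 20 is larger (79.47 vs 8.52 mm).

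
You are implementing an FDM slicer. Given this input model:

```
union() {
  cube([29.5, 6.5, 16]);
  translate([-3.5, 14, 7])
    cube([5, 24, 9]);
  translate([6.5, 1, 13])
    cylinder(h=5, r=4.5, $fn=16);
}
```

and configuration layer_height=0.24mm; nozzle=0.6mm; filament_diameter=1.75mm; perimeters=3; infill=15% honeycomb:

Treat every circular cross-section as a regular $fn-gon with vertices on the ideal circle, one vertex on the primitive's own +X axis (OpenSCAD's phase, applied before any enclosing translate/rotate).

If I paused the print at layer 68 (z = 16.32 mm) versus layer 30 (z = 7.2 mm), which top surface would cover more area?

Layer 68 (z = 16.32): the cube does not reach this height (z outside [0, 16]); the cube at (-3.5, 14) does not reach this height (z outside [7, 16]); the r=4.5 cylinder at (6.5, 1) contributes a regular 16-gon of circumradius 4.5 (area = (16/2)·4.500²·sin(360°/16) = 61.99 mm²); Combining (union): only the r=4.5 cylinder at (6.5, 1) is present, so the union is just that shape — area = 61.99 mm². So its area = 61.99 mm². Layer 30 (z = 7.2): the cube is present — its section is the full 29.5×6.5 rectangle (area 191.75 mm²); the cube at (-3.5, 14) (footprint 5×24) is included at this height (area 120.00 mm²); the cylinder at (6.5, 1) is not intersected at this z (z outside [13, 18]); Merging all regions: the 2 present regions are separate (no shared area or edge), so areas and boundary lengths simply add and each stays a separate island — area = 311.75 mm². So its area = 311.75 mm². Layer 30 is larger (311.75 vs 61.99 mm²).

layer 30 (z = 7.2 mm)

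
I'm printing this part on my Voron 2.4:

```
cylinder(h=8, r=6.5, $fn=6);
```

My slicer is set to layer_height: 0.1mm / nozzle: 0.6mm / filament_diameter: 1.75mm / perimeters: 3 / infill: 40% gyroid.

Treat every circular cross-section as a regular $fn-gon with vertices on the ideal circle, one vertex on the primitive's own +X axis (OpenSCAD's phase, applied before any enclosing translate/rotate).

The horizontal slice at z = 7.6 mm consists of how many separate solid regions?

At z = 7.6 mm: the r=6.5 cylinder contributes a regular 6-gon of circumradius 6.5. The result has 1 disconnected region.

1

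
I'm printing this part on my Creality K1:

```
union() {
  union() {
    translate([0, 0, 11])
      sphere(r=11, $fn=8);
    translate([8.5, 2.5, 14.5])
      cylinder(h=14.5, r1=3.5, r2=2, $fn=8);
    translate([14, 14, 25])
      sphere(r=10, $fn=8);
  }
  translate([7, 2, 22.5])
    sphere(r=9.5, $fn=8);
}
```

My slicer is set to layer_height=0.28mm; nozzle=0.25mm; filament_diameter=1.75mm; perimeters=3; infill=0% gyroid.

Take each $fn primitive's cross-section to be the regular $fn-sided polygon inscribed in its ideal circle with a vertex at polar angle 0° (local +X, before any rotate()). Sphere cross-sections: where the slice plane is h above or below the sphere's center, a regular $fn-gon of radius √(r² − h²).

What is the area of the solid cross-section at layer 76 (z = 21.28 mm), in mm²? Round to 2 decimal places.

476.56 mm²

At z = 21.28 mm: the sphere: section is a regular 8-gon, circumradius = √(r²−h²) = √(11²−10.28²) = 3.914 (area = (8/2)·3.914²·sin(360°/8) = 43.34 mm²); the cone at (8.5, 2.5) (r1=3.5→r2=2) has section circumradius 2.799 here — a regular 8-gon (area = (8/2)·2.799²·sin(360°/8) = 22.15 mm²); the r=10 sphere at (14, 14) slices to a regular 8-gon of circumradius 9.282 (√(r²−h²) with h=3.72 from center) (area = (8/2)·9.282²·sin(360°/8) = 243.70 mm²); Taking the union: the 3 present regions are separate (no shared area or edge), so areas and boundary lengths simply add and each stays a separate island — area = 309.19 mm²; the sphere at (7, 2): section is a regular 8-gon, circumradius = √(r²−h²) = √(9.5²−1.22²) = 9.421 (area = (8/2)·9.421²·sin(360°/8) = 251.06 mm²); Merging all regions: the regions partially overlap — summed areas 560.25 mm² minus the doubly-counted overlap 83.68 mm² gives 476.56 mm² — area = 476.56 mm². Overall, the cross-section is a single solid region. Net area = 476.56 mm².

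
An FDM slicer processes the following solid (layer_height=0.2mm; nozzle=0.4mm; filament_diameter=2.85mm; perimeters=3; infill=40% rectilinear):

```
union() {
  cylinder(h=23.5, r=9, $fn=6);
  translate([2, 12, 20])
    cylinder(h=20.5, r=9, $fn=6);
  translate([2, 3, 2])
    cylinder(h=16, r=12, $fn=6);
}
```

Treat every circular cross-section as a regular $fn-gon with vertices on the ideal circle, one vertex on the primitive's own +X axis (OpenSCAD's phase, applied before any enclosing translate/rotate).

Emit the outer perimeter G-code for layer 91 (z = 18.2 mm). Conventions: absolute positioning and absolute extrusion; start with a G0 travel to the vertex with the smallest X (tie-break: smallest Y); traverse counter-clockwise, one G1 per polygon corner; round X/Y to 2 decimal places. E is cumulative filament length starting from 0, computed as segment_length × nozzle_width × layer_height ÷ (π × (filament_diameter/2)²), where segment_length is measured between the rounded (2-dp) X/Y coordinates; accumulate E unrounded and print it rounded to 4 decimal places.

G0 X-9.00 Y0.00 Z18.20
G1 X-4.50 Y-7.79 E0.1128
G1 X4.50 Y-7.79 E0.2257
G1 X9.00 Y0.00 E0.3385
G1 X4.50 Y7.79 E0.4513
G1 X-4.50 Y7.79 E0.5642
G1 X-9.00 Y0.00 E0.6770

At z = 18.2 mm: the cylinder: section is a regular 6-gon, circumradius r=9; the cylinder at (2, 12) does not reach this height (z outside [20, 40.5]); the cylinder at (2, 3) is absent (z outside [2, 18]); Taking the union: only the r=9 cylinder is present, so the union is just that shape — 1 connected region. The outline is a single polygon with 6 vertices. Extrusion per mm of travel: 0.4 × 0.2 / (π × 1.425²) = 0.012540. Accumulating E over each segment gives final E = 0.6770.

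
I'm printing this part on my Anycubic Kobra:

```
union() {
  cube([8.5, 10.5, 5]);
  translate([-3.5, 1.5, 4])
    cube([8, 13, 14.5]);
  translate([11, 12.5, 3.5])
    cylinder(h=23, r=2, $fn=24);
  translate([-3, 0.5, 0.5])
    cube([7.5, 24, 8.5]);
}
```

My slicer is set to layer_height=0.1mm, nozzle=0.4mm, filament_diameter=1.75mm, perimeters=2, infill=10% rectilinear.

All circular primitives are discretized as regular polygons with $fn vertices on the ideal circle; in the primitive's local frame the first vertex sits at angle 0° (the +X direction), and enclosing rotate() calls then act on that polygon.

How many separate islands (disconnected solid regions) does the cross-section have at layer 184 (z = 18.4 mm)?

2

At z = 18.4 mm: the cube is absent (z outside [0, 5]); the cube at (-3.5, 1.5) is present — its section is the full 8×13 rectangle; the cylinder at (11, 12.5): section is a regular 24-gon, circumradius r=2; the cube at (-3, 0.5) is not intersected at this z (z outside [0.5, 9]); Taking the union: the 2 present regions are separate (no shared area or edge), so areas and boundary lengths simply add and each stays a separate island — 2 connected regions. Overall, the cross-section has 2 separate islands. Island count = 2.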